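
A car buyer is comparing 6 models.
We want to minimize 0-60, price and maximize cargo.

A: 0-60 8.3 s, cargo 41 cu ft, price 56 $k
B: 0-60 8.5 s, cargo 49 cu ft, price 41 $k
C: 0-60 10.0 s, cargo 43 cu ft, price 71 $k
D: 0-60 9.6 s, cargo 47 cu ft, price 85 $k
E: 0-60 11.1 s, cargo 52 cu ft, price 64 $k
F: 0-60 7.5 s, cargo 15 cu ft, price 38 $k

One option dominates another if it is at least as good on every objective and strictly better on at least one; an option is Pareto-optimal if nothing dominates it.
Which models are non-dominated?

A: not dominated.
B: not dominated.
C: dominated by B (0-60 8.5≤10.0, cargo 49≥43, price 41≤71).
D: dominated by B (0-60 8.5≤9.6, cargo 49≥47, price 41≤85).
E: not dominated (best cargo).
F: not dominated (best 0-60).

A, B, E, F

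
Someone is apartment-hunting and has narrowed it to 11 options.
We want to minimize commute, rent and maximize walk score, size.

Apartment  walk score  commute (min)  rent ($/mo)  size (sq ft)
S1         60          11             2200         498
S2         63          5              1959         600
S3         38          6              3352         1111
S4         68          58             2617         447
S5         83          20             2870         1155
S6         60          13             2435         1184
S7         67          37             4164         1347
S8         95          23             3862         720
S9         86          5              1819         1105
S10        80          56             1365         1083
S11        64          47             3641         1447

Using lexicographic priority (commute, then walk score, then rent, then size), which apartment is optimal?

First minimize commute: best is 5, kept {S2, S9}.
Then maximize walk score: best is 86, kept {S9}.

S9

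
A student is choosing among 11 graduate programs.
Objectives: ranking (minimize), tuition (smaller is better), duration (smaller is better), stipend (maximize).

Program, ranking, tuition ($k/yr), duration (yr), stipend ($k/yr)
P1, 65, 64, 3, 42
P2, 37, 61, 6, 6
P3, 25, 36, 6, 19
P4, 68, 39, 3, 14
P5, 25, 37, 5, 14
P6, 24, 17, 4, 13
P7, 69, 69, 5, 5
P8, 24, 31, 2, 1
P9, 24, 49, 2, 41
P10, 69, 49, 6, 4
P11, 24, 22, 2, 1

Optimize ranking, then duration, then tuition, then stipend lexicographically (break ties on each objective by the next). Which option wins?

First minimize ranking: best is 24, kept {P6, P8, P9, P11}.
Then minimize duration: best is 2, kept {P8, P9, P11}.
Then minimize tuition: best is 22, kept {P11}.

P11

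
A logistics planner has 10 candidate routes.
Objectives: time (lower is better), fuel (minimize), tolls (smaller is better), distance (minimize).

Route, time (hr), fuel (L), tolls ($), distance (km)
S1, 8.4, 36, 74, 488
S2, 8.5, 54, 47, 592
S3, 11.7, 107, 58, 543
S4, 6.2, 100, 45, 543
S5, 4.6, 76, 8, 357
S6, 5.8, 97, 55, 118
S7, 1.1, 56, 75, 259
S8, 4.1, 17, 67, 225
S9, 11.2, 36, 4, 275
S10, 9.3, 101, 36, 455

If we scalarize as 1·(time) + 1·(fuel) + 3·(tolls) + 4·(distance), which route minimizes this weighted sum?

S1: 1·8.4 + 1·36 + 3·74 + 4·488 = 2218.4
S2: 1·8.5 + 1·54 + 3·47 + 4·592 = 2571.5
S3: 1·11.7 + 1·107 + 3·58 + 4·543 = 2464.7
S4: 1·6.2 + 1·100 + 3·45 + 4·543 = 2413.2
S5: 1·4.6 + 1·76 + 3·8 + 4·357 = 1532.6
S6: 1·5.8 + 1·97 + 3·55 + 4·118 = 739.8
S7: 1·1.1 + 1·56 + 3·75 + 4·259 = 1318.1
S8: 1·4.1 + 1·17 + 3·67 + 4·225 = 1122.1
S9: 1·11.2 + 1·36 + 3·4 + 4·275 = 1159.2
S10: 1·9.3 + 1·101 + 3·36 + 4·455 = 2038.3
Lowest: S6 at 739.8.

S6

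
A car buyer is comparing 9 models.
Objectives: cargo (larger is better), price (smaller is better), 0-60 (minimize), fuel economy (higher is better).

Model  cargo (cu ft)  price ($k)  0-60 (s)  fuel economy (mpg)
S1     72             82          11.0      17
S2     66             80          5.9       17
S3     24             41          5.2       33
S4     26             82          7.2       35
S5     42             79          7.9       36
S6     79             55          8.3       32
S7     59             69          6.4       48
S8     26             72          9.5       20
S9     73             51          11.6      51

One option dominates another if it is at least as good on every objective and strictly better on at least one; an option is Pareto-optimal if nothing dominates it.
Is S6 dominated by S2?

No

S2 vs S6: S2 is worse on cargo (66 vs 79), so it does not dominate S6.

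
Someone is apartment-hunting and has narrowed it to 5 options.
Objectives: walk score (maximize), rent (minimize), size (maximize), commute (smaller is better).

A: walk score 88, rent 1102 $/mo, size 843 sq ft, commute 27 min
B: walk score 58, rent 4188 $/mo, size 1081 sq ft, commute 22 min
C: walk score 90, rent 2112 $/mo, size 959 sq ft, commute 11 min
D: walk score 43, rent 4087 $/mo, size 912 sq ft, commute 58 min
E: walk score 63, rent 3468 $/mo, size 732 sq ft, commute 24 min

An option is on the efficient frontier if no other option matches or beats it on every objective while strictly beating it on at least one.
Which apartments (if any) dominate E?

C: walk score 90≥63, rent 2112≤3468, size 959≥732, commute 11≤24 — dominates E.
Others (A, B, D) are each worse than E on at least one objective.

C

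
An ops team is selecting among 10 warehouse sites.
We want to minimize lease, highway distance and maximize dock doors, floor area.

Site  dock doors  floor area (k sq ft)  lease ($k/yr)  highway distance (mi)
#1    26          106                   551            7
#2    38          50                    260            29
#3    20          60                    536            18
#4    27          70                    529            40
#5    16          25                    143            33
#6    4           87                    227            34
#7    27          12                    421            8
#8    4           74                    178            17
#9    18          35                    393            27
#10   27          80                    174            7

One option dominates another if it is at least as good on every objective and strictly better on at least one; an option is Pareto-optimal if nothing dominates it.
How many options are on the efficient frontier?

5

#1: not dominated (best floor area).
#2: not dominated (best dock doors).
#3: dominated by #10 (dock doors 27≥20, floor area 80≥60, lease 174≤536, highway distance 7≤18).
#4: dominated by #10 (dock doors 27≥27, floor area 80≥70, lease 174≤529, highway distance 7≤40).
#5: not dominated (best lease).
#6: not dominated.
#7: dominated by #10 (dock doors 27≥27, floor area 80≥12, lease 174≤421, highway distance 7≤8).
#8: dominated by #10 (dock doors 27≥4, floor area 80≥74, lease 174≤178, highway distance 7≤17).
#9: dominated by #10 (dock doors 27≥18, floor area 80≥35, lease 174≤393, highway distance 7≤27).
#10: not dominated.
Pareto-optimal: #1, #2, #5, #6, #10 → 5.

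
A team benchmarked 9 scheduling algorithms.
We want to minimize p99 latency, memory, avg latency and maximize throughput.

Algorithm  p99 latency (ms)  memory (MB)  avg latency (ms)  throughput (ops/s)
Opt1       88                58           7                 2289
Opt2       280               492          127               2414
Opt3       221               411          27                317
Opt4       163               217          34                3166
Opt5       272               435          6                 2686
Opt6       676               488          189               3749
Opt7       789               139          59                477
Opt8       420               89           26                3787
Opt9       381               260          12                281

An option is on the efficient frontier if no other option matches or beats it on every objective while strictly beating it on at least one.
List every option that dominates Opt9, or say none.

Opt1: p99 latency 88≤381, memory 58≤260, avg latency 7≤12, throughput 2289≥281 — dominates Opt9.
Others (Opt2, Opt3, Opt4, Opt5, Opt6, Opt7, Opt8) are each worse than Opt9 on at least one objective.

Opt1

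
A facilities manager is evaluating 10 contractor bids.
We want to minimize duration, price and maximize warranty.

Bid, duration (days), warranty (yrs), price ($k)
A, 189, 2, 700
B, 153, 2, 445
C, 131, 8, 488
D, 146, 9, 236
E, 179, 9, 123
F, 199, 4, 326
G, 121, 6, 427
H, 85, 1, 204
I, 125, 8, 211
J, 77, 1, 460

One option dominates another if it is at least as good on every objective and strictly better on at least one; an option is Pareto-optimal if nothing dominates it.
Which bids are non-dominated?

D, E, G, H, I, J

A: dominated by B (duration 153≤189, warranty 2≥2, price 445≤700).
B: dominated by D (duration 146≤153, warranty 9≥2, price 236≤445).
C: dominated by I (duration 125≤131, warranty 8≥8, price 211≤488).
D: not dominated.
E: not dominated (best price).
F: dominated by D (duration 146≤199, warranty 9≥4, price 236≤326).
G: not dominated.
H: not dominated.
I: not dominated.
J: not dominated (best duration).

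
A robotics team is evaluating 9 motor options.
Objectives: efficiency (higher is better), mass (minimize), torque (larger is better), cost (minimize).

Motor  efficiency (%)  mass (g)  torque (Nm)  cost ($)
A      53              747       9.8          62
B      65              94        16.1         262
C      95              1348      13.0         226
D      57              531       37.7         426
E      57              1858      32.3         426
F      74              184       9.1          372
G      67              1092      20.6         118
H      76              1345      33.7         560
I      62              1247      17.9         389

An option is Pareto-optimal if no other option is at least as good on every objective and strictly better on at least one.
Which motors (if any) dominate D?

A: worse on efficiency (53 vs 57).
B: worse on torque (16.1 vs 37.7).
C: worse on mass (1348 vs 531).
E: worse on mass (1858 vs 531).
F: worse on torque (9.1 vs 37.7).
G: worse on mass (1092 vs 531).
H: worse on mass (1345 vs 531).
I: worse on mass (1247 vs 531).
No option dominates D.

none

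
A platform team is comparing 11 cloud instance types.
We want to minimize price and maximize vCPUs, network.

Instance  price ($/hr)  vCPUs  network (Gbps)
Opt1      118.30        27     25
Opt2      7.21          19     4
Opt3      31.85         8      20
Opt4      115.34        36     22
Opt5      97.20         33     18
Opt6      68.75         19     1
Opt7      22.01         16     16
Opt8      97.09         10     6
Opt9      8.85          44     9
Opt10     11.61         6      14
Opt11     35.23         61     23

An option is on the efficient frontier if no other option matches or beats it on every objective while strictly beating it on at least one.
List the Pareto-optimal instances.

Opt1: not dominated (best network).
Opt2: not dominated (best price).
Opt3: not dominated.
Opt4: dominated by Opt11 (price 35.23≤115.34, vCPUs 61≥36, network 23≥22).
Opt5: dominated by Opt11 (price 35.23≤97.20, vCPUs 61≥33, network 23≥18).
Opt6: dominated by Opt2 (price 7.21≤68.75, vCPUs 19≥19, network 4≥1).
Opt7: not dominated.
Opt8: dominated by Opt7 (price 22.01≤97.09, vCPUs 16≥10, network 16≥6).
Opt9: not dominated.
Opt10: not dominated.
Opt11: not dominated (best vCPUs).

Opt1, Opt2, Opt3, Opt7, Opt9, Opt10, Opt11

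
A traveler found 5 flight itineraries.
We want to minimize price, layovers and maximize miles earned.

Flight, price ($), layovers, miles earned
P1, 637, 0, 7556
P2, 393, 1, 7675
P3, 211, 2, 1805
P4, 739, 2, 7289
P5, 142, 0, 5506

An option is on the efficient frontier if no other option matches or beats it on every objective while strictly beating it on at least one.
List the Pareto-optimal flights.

P1: not dominated.
P2: not dominated (best miles earned).
P3: dominated by P5 (price 142≤211, layovers 0≤2, miles earned 5506≥1805).
P4: dominated by P1 (price 637≤739, layovers 0≤2, miles earned 7556≥7289).
P5: not dominated (best price).

P1, P2, P5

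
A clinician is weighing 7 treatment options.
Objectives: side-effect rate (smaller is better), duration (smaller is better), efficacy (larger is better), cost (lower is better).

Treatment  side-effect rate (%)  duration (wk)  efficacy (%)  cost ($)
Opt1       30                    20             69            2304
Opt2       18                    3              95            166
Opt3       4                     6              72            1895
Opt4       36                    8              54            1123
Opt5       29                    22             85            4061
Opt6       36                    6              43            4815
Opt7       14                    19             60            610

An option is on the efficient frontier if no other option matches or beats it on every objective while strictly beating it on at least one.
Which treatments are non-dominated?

Opt1: dominated by Opt2 (side-effect rate 18≤30, duration 3≤20, efficacy 95≥69, cost 166≤2304).
Opt2: not dominated (best duration).
Opt3: not dominated (best side-effect rate).
Opt4: dominated by Opt2 (side-effect rate 18≤36, duration 3≤8, efficacy 95≥54, cost 166≤1123).
Opt5: dominated by Opt2 (side-effect rate 18≤29, duration 3≤22, efficacy 95≥85, cost 166≤4061).
Opt6: dominated by Opt2 (side-effect rate 18≤36, duration 3≤6, efficacy 95≥43, cost 166≤4815).
Opt7: not dominated.

Opt2, Opt3, Opt7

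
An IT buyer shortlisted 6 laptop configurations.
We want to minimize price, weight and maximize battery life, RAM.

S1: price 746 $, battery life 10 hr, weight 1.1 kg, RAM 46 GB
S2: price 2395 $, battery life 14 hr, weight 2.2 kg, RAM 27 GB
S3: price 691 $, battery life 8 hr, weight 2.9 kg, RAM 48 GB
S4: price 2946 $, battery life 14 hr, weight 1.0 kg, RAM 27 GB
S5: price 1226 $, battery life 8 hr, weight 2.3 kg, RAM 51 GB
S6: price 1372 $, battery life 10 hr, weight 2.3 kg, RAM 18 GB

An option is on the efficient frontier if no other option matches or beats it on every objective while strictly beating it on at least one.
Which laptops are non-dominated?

S1: not dominated.
S2: not dominated.
S3: not dominated (best price).
S4: not dominated (best weight).
S5: not dominated (best RAM).
S6: dominated by S1 (price 746≤1372, battery life 10≥10, weight 1.1≤2.3, RAM 46≥18).

S1, S2, S3, S4, S5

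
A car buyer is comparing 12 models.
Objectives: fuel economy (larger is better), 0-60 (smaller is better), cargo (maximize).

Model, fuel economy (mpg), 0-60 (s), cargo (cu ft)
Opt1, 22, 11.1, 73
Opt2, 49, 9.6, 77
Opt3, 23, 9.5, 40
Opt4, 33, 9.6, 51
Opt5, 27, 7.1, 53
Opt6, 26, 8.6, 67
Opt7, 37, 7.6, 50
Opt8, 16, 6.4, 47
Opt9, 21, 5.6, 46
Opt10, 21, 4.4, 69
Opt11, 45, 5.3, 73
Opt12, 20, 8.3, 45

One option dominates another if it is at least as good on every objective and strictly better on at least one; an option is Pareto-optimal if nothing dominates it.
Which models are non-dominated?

Opt1: dominated by Opt2 (fuel economy 49≥22, 0-60 9.6≤11.1, cargo 77≥73).
Opt2: not dominated (best fuel economy).
Opt3: dominated by Opt5 (fuel economy 27≥23, 0-60 7.1≤9.5, cargo 53≥40).
Opt4: dominated by Opt2 (fuel economy 49≥33, 0-60 9.6≤9.6, cargo 77≥51).
Opt5: dominated by Opt11 (fuel economy 45≥27, 0-60 5.3≤7.1, cargo 73≥53).
Opt6: dominated by Opt11 (fuel economy 45≥26, 0-60 5.3≤8.6, cargo 73≥67).
Opt7: dominated by Opt11 (fuel economy 45≥37, 0-60 5.3≤7.6, cargo 73≥50).
Opt8: dominated by Opt10 (fuel economy 21≥16, 0-60 4.4≤6.4, cargo 69≥47).
Opt9: dominated by Opt10 (fuel economy 21≥21, 0-60 4.4≤5.6, cargo 69≥46).
Opt10: not dominated (best 0-60).
Opt11: not dominated.
Opt12: dominated by Opt5 (fuel economy 27≥20, 0-60 7.1≤8.3, cargo 53≥45).

Opt2, Opt10, Opt11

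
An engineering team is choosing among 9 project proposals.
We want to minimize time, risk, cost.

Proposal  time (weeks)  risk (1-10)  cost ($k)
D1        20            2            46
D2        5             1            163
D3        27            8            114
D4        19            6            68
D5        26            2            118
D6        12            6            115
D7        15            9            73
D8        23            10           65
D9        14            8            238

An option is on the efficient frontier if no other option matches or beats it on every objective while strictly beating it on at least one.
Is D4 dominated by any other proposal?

No

D1: worse on time (20 vs 19).
D2: worse on cost (163 vs 68).
D3: worse on time (27 vs 19).
D5: worse on time (26 vs 19).
D6: worse on cost (115 vs 68).
D7: worse on risk (9 vs 6).
D8: worse on time (23 vs 19).
D9: worse on risk (8 vs 6).
No option is at least as good as D4 on every objective and strictly better on one.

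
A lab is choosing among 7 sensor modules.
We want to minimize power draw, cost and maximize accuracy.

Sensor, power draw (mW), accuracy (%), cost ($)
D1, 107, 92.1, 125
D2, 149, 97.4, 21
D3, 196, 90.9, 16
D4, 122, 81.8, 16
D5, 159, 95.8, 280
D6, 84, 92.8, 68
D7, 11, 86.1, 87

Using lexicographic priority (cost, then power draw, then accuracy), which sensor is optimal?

D4

First minimize cost: best is 16, kept {D3, D4}.
Then minimize power draw: best is 122, kept {D4}.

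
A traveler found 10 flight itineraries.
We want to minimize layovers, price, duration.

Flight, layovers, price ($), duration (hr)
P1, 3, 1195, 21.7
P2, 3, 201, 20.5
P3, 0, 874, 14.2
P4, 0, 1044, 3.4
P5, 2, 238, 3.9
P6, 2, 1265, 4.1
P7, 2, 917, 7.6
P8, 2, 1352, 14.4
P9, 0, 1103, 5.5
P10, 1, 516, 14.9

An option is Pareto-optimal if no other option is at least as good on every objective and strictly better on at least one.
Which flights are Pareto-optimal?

P2, P3, P4, P5, P10

P1: dominated by P2 (layovers 3≤3, price 201≤1195, duration 20.5≤21.7).
P2: not dominated (best price).
P3: not dominated.
P4: not dominated (best duration).
P5: not dominated.
P6: dominated by P4 (layovers 0≤2, price 1044≤1265, duration 3.4≤4.1).
P7: dominated by P5 (layovers 2≤2, price 238≤917, duration 3.9≤7.6).
P8: dominated by P3 (layovers 0≤2, price 874≤1352, duration 14.2≤14.4).
P9: dominated by P4 (layovers 0≤0, price 1044≤1103, duration 3.4≤5.5).
P10: not dominated.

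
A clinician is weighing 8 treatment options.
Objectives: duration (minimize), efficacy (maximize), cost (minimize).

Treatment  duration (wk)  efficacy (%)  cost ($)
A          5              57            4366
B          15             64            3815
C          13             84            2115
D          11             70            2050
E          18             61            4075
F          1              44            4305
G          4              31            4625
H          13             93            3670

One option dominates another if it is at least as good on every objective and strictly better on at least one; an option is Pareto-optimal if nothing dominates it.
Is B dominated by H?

H vs B: duration 13≤15, efficacy 93≥64, cost 3670≤3815 — H is at least as good on every objective with at least one strict improvement.

Yes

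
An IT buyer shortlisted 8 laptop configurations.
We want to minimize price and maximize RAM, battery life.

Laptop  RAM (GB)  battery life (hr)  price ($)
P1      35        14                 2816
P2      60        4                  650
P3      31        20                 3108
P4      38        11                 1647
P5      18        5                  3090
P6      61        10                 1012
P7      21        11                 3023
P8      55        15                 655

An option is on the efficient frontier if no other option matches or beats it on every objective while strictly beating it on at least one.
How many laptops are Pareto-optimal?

P1: dominated by P8 (RAM 55≥35, battery life 15≥14, price 655≤2816).
P2: not dominated (best price).
P3: not dominated (best battery life).
P4: dominated by P8 (RAM 55≥38, battery life 15≥11, price 655≤1647).
P5: dominated by P1 (RAM 35≥18, battery life 14≥5, price 2816≤3090).
P6: not dominated (best RAM).
P7: dominated by P1 (RAM 35≥21, battery life 14≥11, price 2816≤3023).
P8: not dominated.
Pareto-optimal: P2, P3, P6, P8 → 4.

4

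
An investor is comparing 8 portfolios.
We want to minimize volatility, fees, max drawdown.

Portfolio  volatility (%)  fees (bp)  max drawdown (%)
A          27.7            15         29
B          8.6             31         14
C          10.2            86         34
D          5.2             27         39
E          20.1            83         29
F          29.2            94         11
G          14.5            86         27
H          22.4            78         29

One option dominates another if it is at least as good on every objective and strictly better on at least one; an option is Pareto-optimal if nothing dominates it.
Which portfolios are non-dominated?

A, B, D, F

A: not dominated (best fees).
B: not dominated.
C: dominated by B (volatility 8.6≤10.2, fees 31≤86, max drawdown 14≤34).
D: not dominated (best volatility).
E: dominated by B (volatility 8.6≤20.1, fees 31≤83, max drawdown 14≤29).
F: not dominated (best max drawdown).
G: dominated by B (volatility 8.6≤14.5, fees 31≤86, max drawdown 14≤27).
H: dominated by B (volatility 8.6≤22.4, fees 31≤78, max drawdown 14≤29).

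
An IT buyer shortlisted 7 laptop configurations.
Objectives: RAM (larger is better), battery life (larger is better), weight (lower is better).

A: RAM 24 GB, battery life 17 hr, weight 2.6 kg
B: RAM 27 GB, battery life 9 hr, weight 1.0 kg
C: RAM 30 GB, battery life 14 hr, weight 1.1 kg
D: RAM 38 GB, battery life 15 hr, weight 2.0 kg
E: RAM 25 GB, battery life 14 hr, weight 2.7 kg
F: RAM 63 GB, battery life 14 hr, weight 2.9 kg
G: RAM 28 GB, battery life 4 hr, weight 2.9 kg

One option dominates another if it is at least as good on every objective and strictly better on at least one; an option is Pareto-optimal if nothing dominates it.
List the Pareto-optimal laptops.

A, B, C, D, F

A: not dominated (best battery life).
B: not dominated (best weight).
C: not dominated.
D: not dominated.
E: dominated by C (RAM 30≥25, battery life 14≥14, weight 1.1≤2.7).
F: not dominated (best RAM).
G: dominated by C (RAM 30≥28, battery life 14≥4, weight 1.1≤2.9).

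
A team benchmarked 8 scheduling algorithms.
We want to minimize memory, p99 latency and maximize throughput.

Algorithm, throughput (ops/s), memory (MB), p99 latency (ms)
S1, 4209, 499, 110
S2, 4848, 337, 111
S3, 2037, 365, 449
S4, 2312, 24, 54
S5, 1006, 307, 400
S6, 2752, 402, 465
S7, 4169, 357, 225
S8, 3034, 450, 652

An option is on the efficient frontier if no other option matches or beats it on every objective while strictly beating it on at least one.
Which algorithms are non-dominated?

S1, S2, S4

S1: not dominated.
S2: not dominated (best throughput).
S3: dominated by S2 (throughput 4848≥2037, memory 337≤365, p99 latency 111≤449).
S4: not dominated (best memory).
S5: dominated by S4 (throughput 2312≥1006, memory 24≤307, p99 latency 54≤400).
S6: dominated by S2 (throughput 4848≥2752, memory 337≤402, p99 latency 111≤465).
S7: dominated by S2 (throughput 4848≥4169, memory 337≤357, p99 latency 111≤225).
S8: dominated by S2 (throughput 4848≥3034, memory 337≤450, p99 latency 111≤652).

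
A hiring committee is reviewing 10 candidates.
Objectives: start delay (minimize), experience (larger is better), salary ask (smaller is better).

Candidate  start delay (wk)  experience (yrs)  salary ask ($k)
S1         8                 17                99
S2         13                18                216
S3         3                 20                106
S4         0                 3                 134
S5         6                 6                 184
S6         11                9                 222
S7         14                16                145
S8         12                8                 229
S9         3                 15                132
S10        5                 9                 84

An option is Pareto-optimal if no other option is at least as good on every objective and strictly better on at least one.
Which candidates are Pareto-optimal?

S1: not dominated.
S2: dominated by S3 (start delay 3≤13, experience 20≥18, salary ask 106≤216).
S3: not dominated (best experience).
S4: not dominated (best start delay).
S5: dominated by S3 (start delay 3≤6, experience 20≥6, salary ask 106≤184).
S6: dominated by S1 (start delay 8≤11, experience 17≥9, salary ask 99≤222).
S7: dominated by S1 (start delay 8≤14, experience 17≥16, salary ask 99≤145).
S8: dominated by S1 (start delay 8≤12, experience 17≥8, salary ask 99≤229).
S9: dominated by S3 (start delay 3≤3, experience 20≥15, salary ask 106≤132).
S10: not dominated (best salary ask).

S1, S3, S4, S10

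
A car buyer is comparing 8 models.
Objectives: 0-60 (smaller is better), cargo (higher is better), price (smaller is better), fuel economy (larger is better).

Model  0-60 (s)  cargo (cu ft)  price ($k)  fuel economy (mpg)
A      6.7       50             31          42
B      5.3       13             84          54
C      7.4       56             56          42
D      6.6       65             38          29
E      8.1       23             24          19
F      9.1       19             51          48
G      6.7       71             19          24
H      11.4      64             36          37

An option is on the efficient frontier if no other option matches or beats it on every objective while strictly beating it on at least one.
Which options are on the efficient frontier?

A: not dominated.
B: not dominated (best 0-60).
C: not dominated.
D: not dominated.
E: dominated by G (0-60 6.7≤8.1, cargo 71≥23, price 19≤24, fuel economy 24≥19).
F: not dominated.
G: not dominated (best cargo).
H: not dominated.

A, B, C, D, F, G, H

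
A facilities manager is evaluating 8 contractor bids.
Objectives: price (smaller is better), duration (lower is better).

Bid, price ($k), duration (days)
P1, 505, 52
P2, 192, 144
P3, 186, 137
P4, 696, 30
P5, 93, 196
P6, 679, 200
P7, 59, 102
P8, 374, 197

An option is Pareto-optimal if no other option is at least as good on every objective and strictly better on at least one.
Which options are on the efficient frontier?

P1, P4, P7

P1: not dominated.
P2: dominated by P3 (price 186≤192, duration 137≤144).
P3: dominated by P7 (price 59≤186, duration 102≤137).
P4: not dominated (best duration).
P5: dominated by P7 (price 59≤93, duration 102≤196).
P6: dominated by P1 (price 505≤679, duration 52≤200).
P7: not dominated (best price).
P8: dominated by P2 (price 192≤374, duration 144≤197).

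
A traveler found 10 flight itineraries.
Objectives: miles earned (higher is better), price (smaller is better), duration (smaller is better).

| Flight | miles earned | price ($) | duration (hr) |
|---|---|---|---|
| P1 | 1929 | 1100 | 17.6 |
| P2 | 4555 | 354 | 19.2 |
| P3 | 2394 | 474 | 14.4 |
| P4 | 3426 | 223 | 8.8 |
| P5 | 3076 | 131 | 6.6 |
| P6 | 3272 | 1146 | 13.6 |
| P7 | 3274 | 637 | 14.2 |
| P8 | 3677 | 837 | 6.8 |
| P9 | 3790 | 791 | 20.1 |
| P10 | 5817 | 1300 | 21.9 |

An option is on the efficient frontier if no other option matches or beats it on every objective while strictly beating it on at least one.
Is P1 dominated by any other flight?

Yes

P3 vs P1: miles earned 2394≥1929, price 474≤1100, duration 14.4≤17.6 — P3 is at least as good on every objective and strictly better on at least one, so P3 dominates P1.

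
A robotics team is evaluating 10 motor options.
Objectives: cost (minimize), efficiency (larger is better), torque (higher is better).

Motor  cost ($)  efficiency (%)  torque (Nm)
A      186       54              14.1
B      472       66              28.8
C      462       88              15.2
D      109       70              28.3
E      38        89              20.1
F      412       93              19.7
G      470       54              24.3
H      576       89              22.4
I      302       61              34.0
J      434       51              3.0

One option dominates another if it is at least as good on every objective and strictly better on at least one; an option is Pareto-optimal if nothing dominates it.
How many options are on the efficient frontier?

6

A: dominated by D (cost 109≤186, efficiency 70≥54, torque 28.3≥14.1).
B: not dominated.
C: dominated by E (cost 38≤462, efficiency 89≥88, torque 20.1≥15.2).
D: not dominated.
E: not dominated (best cost).
F: not dominated (best efficiency).
G: dominated by D (cost 109≤470, efficiency 70≥54, torque 28.3≥24.3).
H: not dominated.
I: not dominated (best torque).
J: dominated by A (cost 186≤434, efficiency 54≥51, torque 14.1≥3.0).
Pareto-optimal: B, D, E, F, H, I → 6.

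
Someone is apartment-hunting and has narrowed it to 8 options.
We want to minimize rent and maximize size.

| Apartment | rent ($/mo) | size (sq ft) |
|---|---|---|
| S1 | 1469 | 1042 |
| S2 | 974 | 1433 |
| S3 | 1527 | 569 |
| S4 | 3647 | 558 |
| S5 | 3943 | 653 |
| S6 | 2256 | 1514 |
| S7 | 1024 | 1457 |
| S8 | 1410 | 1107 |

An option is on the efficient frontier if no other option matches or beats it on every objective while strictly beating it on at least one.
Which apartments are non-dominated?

S2, S6, S7

S1: dominated by S2 (rent 974≤1469, size 1433≥1042).
S2: not dominated (best rent).
S3: dominated by S1 (rent 1469≤1527, size 1042≥569).
S4: dominated by S1 (rent 1469≤3647, size 1042≥558).
S5: dominated by S1 (rent 1469≤3943, size 1042≥653).
S6: not dominated (best size).
S7: not dominated.
S8: dominated by S2 (rent 974≤1410, size 1433≥1107).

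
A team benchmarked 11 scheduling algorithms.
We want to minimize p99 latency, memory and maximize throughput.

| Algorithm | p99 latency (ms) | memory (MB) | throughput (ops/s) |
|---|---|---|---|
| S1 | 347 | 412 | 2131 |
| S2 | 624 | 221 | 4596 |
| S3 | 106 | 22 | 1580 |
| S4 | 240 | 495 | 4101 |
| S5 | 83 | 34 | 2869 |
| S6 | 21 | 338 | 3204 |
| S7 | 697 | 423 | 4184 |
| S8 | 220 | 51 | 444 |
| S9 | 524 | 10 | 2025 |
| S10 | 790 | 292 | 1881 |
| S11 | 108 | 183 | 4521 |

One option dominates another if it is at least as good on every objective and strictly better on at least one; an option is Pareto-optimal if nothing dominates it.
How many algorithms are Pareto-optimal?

6

S1: dominated by S5 (p99 latency 83≤347, memory 34≤412, throughput 2869≥2131).
S2: not dominated (best throughput).
S3: not dominated.
S4: dominated by S11 (p99 latency 108≤240, memory 183≤495, throughput 4521≥4101).
S5: not dominated.
S6: not dominated (best p99 latency).
S7: dominated by S2 (p99 latency 624≤697, memory 221≤423, throughput 4596≥4184).
S8: dominated by S3 (p99 latency 106≤220, memory 22≤51, throughput 1580≥444).
S9: not dominated (best memory).
S10: dominated by S2 (p99 latency 624≤790, memory 221≤292, throughput 4596≥1881).
S11: not dominated.
Pareto-optimal: S2, S3, S5, S6, S9, S11 → 6.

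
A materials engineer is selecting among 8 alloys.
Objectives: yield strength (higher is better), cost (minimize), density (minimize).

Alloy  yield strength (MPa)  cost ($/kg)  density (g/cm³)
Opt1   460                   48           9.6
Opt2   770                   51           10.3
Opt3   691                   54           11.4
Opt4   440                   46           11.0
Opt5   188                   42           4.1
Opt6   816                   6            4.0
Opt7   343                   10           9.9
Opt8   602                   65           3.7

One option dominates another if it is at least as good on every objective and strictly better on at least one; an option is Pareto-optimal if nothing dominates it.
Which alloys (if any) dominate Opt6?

Opt1: worse on yield strength (460 vs 816).
Opt2: worse on yield strength (770 vs 816).
Opt3: worse on yield strength (691 vs 816).
Opt4: worse on yield strength (440 vs 816).
Opt5: worse on yield strength (188 vs 816).
Opt7: worse on yield strength (343 vs 816).
Opt8: worse on yield strength (602 vs 816).
No option dominates Opt6.

none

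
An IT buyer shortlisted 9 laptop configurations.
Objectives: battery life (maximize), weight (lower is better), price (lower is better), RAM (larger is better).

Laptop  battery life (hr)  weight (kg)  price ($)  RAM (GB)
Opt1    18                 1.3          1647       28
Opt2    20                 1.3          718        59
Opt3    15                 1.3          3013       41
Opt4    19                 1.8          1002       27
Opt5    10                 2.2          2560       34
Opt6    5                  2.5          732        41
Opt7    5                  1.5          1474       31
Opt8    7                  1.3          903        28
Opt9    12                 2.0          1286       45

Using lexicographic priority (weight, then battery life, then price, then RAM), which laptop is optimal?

Opt2

First minimize weight: best is 1.3, kept {Opt1, Opt2, Opt3, Opt8}.
Then maximize battery life: best is 20, kept {Opt2}.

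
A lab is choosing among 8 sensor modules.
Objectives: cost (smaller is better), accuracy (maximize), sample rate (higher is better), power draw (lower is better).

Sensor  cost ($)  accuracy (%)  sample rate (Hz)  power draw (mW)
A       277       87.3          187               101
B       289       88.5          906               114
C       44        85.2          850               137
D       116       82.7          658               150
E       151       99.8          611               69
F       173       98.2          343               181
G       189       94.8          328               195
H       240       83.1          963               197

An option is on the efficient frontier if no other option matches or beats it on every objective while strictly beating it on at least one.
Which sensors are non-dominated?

B, C, E, H

A: dominated by E (cost 151≤277, accuracy 99.8≥87.3, sample rate 611≥187, power draw 69≤101).
B: not dominated.
C: not dominated (best cost).
D: dominated by C (cost 44≤116, accuracy 85.2≥82.7, sample rate 850≥658, power draw 137≤150).
E: not dominated (best accuracy).
F: dominated by E (cost 151≤173, accuracy 99.8≥98.2, sample rate 611≥343, power draw 69≤181).
G: dominated by E (cost 151≤189, accuracy 99.8≥94.8, sample rate 611≥328, power draw 69≤195).
H: not dominated (best sample rate).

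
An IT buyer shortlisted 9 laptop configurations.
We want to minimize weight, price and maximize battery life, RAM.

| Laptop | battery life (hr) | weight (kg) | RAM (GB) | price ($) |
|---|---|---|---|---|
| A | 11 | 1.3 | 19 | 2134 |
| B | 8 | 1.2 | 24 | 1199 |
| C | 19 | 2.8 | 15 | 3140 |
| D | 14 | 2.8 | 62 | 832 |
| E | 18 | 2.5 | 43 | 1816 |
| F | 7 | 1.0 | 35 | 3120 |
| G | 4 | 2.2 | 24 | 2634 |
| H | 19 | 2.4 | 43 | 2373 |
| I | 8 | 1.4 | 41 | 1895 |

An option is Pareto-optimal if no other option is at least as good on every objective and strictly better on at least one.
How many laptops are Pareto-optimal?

7

A: not dominated.
B: not dominated.
C: dominated by H (battery life 19≥19, weight 2.4≤2.8, RAM 43≥15, price 2373≤3140).
D: not dominated (best RAM).
E: not dominated.
F: not dominated (best weight).
G: dominated by B (battery life 8≥4, weight 1.2≤2.2, RAM 24≥24, price 1199≤2634).
H: not dominated.
I: not dominated.
Pareto-optimal: A, B, D, E, F, H, I → 7.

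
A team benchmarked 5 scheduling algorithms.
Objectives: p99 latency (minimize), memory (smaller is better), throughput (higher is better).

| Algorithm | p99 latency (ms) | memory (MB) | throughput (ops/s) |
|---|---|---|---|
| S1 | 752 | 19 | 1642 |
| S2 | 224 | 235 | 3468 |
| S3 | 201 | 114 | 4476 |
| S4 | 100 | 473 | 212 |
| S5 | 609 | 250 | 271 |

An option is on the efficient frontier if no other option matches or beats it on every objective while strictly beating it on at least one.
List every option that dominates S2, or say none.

S3: p99 latency 201≤224, memory 114≤235, throughput 4476≥3468 — dominates S2.
Others (S1, S4, S5) are each worse than S2 on at least one objective.

S3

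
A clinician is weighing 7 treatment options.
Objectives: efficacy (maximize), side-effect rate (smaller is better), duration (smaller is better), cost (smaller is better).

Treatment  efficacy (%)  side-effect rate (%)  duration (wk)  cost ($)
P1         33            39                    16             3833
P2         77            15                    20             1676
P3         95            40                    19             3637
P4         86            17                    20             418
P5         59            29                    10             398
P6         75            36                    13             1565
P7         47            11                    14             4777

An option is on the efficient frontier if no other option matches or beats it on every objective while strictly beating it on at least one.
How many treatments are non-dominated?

6

P1: dominated by P5 (efficacy 59≥33, side-effect rate 29≤39, duration 10≤16, cost 398≤3833).
P2: not dominated.
P3: not dominated (best efficacy).
P4: not dominated.
P5: not dominated (best duration).
P6: not dominated.
P7: not dominated (best side-effect rate).
Pareto-optimal: P2, P3, P4, P5, P6, P7 → 6.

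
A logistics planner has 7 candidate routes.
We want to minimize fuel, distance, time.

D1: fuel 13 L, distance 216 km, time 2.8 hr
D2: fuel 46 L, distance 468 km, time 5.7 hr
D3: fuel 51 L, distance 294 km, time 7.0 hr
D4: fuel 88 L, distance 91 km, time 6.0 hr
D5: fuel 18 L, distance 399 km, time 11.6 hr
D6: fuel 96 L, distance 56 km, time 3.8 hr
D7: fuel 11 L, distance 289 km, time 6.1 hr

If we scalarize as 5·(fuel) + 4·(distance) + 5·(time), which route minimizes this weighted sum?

D6

D1: 5·13 + 4·216 + 5·2.8 = 943.0
D2: 5·46 + 4·468 + 5·5.7 = 2130.5
D3: 5·51 + 4·294 + 5·7.0 = 1466.0
D4: 5·88 + 4·91 + 5·6.0 = 834.0
D5: 5·18 + 4·399 + 5·11.6 = 1744.0
D6: 5·96 + 4·56 + 5·3.8 = 723.0
D7: 5·11 + 4·289 + 5·6.1 = 1241.5
Lowest: D6 at 723.0.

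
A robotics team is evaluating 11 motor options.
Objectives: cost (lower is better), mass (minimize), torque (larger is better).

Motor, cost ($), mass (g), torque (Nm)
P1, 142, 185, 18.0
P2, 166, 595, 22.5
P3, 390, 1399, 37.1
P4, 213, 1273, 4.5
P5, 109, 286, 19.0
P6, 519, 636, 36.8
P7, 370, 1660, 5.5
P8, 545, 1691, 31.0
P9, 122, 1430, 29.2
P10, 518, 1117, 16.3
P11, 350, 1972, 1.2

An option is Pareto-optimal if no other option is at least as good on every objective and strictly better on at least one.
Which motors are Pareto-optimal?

P1: not dominated (best mass).
P2: not dominated.
P3: not dominated (best torque).
P4: dominated by P1 (cost 142≤213, mass 185≤1273, torque 18.0≥4.5).
P5: not dominated (best cost).
P6: not dominated.
P7: dominated by P1 (cost 142≤370, mass 185≤1660, torque 18.0≥5.5).
P8: dominated by P3 (cost 390≤545, mass 1399≤1691, torque 37.1≥31.0).
P9: not dominated.
P10: dominated by P1 (cost 142≤518, mass 185≤1117, torque 18.0≥16.3).
P11: dominated by P1 (cost 142≤350, mass 185≤1972, torque 18.0≥1.2).

P1, P2, P3, P5, P6, P9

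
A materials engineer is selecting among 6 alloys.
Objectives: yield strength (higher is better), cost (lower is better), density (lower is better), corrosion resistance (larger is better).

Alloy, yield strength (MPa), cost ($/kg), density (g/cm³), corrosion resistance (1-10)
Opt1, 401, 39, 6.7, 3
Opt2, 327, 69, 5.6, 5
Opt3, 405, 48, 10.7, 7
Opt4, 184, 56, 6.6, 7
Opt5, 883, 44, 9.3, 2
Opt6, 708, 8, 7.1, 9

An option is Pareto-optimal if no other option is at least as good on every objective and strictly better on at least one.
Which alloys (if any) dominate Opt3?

Opt6

Opt6: yield strength 708≥405, cost 8≤48, density 7.1≤10.7, corrosion resistance 9≥7 — dominates Opt3.
Others (Opt1, Opt2, Opt4, Opt5) are each worse than Opt3 on at least one objective.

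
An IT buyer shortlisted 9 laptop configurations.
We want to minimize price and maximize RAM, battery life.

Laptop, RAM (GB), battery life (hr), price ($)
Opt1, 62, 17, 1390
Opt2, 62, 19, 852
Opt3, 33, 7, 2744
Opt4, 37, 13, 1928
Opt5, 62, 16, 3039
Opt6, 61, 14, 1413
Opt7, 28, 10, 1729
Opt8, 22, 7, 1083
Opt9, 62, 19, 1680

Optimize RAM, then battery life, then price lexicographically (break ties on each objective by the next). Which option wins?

First maximize RAM: best is 62, kept {Opt1, Opt2, Opt5, Opt9}.
Then maximize battery life: best is 19, kept {Opt2, Opt9}.
Then minimize price: best is 852, kept {Opt2}.

Opt2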